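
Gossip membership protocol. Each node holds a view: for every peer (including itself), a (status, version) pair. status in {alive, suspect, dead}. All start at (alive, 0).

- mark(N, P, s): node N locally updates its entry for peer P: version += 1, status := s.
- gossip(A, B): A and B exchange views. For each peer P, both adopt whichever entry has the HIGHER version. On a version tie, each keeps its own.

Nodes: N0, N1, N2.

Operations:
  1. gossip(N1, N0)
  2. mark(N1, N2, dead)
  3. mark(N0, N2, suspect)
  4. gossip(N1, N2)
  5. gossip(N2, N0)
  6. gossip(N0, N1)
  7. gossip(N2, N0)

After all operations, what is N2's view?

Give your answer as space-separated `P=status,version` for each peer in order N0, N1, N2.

Op 1: gossip N1<->N0 -> N1.N0=(alive,v0) N1.N1=(alive,v0) N1.N2=(alive,v0) | N0.N0=(alive,v0) N0.N1=(alive,v0) N0.N2=(alive,v0)
Op 2: N1 marks N2=dead -> (dead,v1)
Op 3: N0 marks N2=suspect -> (suspect,v1)
Op 4: gossip N1<->N2 -> N1.N0=(alive,v0) N1.N1=(alive,v0) N1.N2=(dead,v1) | N2.N0=(alive,v0) N2.N1=(alive,v0) N2.N2=(dead,v1)
Op 5: gossip N2<->N0 -> N2.N0=(alive,v0) N2.N1=(alive,v0) N2.N2=(dead,v1) | N0.N0=(alive,v0) N0.N1=(alive,v0) N0.N2=(suspect,v1)
Op 6: gossip N0<->N1 -> N0.N0=(alive,v0) N0.N1=(alive,v0) N0.N2=(suspect,v1) | N1.N0=(alive,v0) N1.N1=(alive,v0) N1.N2=(dead,v1)
Op 7: gossip N2<->N0 -> N2.N0=(alive,v0) N2.N1=(alive,v0) N2.N2=(dead,v1) | N0.N0=(alive,v0) N0.N1=(alive,v0) N0.N2=(suspect,v1)

Answer: N0=alive,0 N1=alive,0 N2=dead,1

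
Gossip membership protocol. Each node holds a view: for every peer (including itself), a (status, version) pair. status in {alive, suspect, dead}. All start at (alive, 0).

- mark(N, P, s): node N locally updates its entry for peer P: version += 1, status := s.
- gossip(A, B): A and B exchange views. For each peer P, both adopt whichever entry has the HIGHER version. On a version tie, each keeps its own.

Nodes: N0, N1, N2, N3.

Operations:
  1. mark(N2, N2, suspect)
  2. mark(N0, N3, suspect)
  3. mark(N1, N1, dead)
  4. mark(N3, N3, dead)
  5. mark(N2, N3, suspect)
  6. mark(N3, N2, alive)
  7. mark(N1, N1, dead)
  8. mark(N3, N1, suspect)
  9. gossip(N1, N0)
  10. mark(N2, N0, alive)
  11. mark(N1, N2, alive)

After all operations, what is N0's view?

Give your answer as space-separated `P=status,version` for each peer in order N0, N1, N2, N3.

Answer: N0=alive,0 N1=dead,2 N2=alive,0 N3=suspect,1

Derivation:
Op 1: N2 marks N2=suspect -> (suspect,v1)
Op 2: N0 marks N3=suspect -> (suspect,v1)
Op 3: N1 marks N1=dead -> (dead,v1)
Op 4: N3 marks N3=dead -> (dead,v1)
Op 5: N2 marks N3=suspect -> (suspect,v1)
Op 6: N3 marks N2=alive -> (alive,v1)
Op 7: N1 marks N1=dead -> (dead,v2)
Op 8: N3 marks N1=suspect -> (suspect,v1)
Op 9: gossip N1<->N0 -> N1.N0=(alive,v0) N1.N1=(dead,v2) N1.N2=(alive,v0) N1.N3=(suspect,v1) | N0.N0=(alive,v0) N0.N1=(dead,v2) N0.N2=(alive,v0) N0.N3=(suspect,v1)
Op 10: N2 marks N0=alive -> (alive,v1)
Op 11: N1 marks N2=alive -> (alive,v1)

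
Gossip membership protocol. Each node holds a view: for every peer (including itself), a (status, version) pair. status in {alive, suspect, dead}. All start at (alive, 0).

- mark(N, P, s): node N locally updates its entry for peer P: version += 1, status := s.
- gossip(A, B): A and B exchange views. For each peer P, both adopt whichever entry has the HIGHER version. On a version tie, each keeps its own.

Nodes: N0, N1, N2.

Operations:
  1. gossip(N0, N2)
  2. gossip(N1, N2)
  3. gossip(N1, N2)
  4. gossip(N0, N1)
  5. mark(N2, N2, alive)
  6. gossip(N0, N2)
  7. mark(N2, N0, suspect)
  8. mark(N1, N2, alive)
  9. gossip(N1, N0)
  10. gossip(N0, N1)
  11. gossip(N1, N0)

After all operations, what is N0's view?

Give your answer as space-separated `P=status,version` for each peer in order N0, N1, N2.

Answer: N0=alive,0 N1=alive,0 N2=alive,1

Derivation:
Op 1: gossip N0<->N2 -> N0.N0=(alive,v0) N0.N1=(alive,v0) N0.N2=(alive,v0) | N2.N0=(alive,v0) N2.N1=(alive,v0) N2.N2=(alive,v0)
Op 2: gossip N1<->N2 -> N1.N0=(alive,v0) N1.N1=(alive,v0) N1.N2=(alive,v0) | N2.N0=(alive,v0) N2.N1=(alive,v0) N2.N2=(alive,v0)
Op 3: gossip N1<->N2 -> N1.N0=(alive,v0) N1.N1=(alive,v0) N1.N2=(alive,v0) | N2.N0=(alive,v0) N2.N1=(alive,v0) N2.N2=(alive,v0)
Op 4: gossip N0<->N1 -> N0.N0=(alive,v0) N0.N1=(alive,v0) N0.N2=(alive,v0) | N1.N0=(alive,v0) N1.N1=(alive,v0) N1.N2=(alive,v0)
Op 5: N2 marks N2=alive -> (alive,v1)
Op 6: gossip N0<->N2 -> N0.N0=(alive,v0) N0.N1=(alive,v0) N0.N2=(alive,v1) | N2.N0=(alive,v0) N2.N1=(alive,v0) N2.N2=(alive,v1)
Op 7: N2 marks N0=suspect -> (suspect,v1)
Op 8: N1 marks N2=alive -> (alive,v1)
Op 9: gossip N1<->N0 -> N1.N0=(alive,v0) N1.N1=(alive,v0) N1.N2=(alive,v1) | N0.N0=(alive,v0) N0.N1=(alive,v0) N0.N2=(alive,v1)
Op 10: gossip N0<->N1 -> N0.N0=(alive,v0) N0.N1=(alive,v0) N0.N2=(alive,v1) | N1.N0=(alive,v0) N1.N1=(alive,v0) N1.N2=(alive,v1)
Op 11: gossip N1<->N0 -> N1.N0=(alive,v0) N1.N1=(alive,v0) N1.N2=(alive,v1) | N0.N0=(alive,v0) N0.N1=(alive,v0) N0.N2=(alive,v1)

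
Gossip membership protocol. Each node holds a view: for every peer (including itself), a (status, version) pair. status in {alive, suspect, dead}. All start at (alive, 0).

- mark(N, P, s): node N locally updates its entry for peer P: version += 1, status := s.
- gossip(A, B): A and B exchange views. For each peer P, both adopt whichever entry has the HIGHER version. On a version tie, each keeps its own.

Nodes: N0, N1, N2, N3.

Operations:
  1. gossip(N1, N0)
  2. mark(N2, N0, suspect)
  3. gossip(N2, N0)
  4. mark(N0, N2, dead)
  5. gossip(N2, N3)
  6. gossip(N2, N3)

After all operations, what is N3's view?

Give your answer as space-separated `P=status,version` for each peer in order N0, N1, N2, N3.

Answer: N0=suspect,1 N1=alive,0 N2=alive,0 N3=alive,0

Derivation:
Op 1: gossip N1<->N0 -> N1.N0=(alive,v0) N1.N1=(alive,v0) N1.N2=(alive,v0) N1.N3=(alive,v0) | N0.N0=(alive,v0) N0.N1=(alive,v0) N0.N2=(alive,v0) N0.N3=(alive,v0)
Op 2: N2 marks N0=suspect -> (suspect,v1)
Op 3: gossip N2<->N0 -> N2.N0=(suspect,v1) N2.N1=(alive,v0) N2.N2=(alive,v0) N2.N3=(alive,v0) | N0.N0=(suspect,v1) N0.N1=(alive,v0) N0.N2=(alive,v0) N0.N3=(alive,v0)
Op 4: N0 marks N2=dead -> (dead,v1)
Op 5: gossip N2<->N3 -> N2.N0=(suspect,v1) N2.N1=(alive,v0) N2.N2=(alive,v0) N2.N3=(alive,v0) | N3.N0=(suspect,v1) N3.N1=(alive,v0) N3.N2=(alive,v0) N3.N3=(alive,v0)
Op 6: gossip N2<->N3 -> N2.N0=(suspect,v1) N2.N1=(alive,v0) N2.N2=(alive,v0) N2.N3=(alive,v0) | N3.N0=(suspect,v1) N3.N1=(alive,v0) N3.N2=(alive,v0) N3.N3=(alive,v0)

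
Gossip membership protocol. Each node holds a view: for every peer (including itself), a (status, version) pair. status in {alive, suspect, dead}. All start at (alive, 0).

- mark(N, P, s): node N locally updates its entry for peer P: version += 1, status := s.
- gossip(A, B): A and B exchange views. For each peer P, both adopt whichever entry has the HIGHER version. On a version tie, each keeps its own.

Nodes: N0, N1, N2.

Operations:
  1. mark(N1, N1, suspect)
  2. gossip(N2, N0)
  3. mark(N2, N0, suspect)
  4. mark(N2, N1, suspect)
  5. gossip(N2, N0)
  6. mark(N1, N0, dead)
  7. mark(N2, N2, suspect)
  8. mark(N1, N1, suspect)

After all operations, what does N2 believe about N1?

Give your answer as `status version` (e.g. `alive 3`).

Answer: suspect 1

Derivation:
Op 1: N1 marks N1=suspect -> (suspect,v1)
Op 2: gossip N2<->N0 -> N2.N0=(alive,v0) N2.N1=(alive,v0) N2.N2=(alive,v0) | N0.N0=(alive,v0) N0.N1=(alive,v0) N0.N2=(alive,v0)
Op 3: N2 marks N0=suspect -> (suspect,v1)
Op 4: N2 marks N1=suspect -> (suspect,v1)
Op 5: gossip N2<->N0 -> N2.N0=(suspect,v1) N2.N1=(suspect,v1) N2.N2=(alive,v0) | N0.N0=(suspect,v1) N0.N1=(suspect,v1) N0.N2=(alive,v0)
Op 6: N1 marks N0=dead -> (dead,v1)
Op 7: N2 marks N2=suspect -> (suspect,v1)
Op 8: N1 marks N1=suspect -> (suspect,v2)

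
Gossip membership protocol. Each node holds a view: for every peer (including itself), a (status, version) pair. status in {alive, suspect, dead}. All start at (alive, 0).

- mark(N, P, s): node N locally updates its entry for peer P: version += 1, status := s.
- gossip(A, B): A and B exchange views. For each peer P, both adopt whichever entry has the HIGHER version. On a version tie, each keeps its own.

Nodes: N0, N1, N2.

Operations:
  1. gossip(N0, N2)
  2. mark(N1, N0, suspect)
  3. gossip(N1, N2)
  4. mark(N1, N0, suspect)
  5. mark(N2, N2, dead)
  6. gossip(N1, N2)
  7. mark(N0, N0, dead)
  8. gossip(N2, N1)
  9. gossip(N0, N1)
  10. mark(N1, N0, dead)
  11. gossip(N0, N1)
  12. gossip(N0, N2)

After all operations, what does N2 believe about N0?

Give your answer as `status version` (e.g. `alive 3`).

Op 1: gossip N0<->N2 -> N0.N0=(alive,v0) N0.N1=(alive,v0) N0.N2=(alive,v0) | N2.N0=(alive,v0) N2.N1=(alive,v0) N2.N2=(alive,v0)
Op 2: N1 marks N0=suspect -> (suspect,v1)
Op 3: gossip N1<->N2 -> N1.N0=(suspect,v1) N1.N1=(alive,v0) N1.N2=(alive,v0) | N2.N0=(suspect,v1) N2.N1=(alive,v0) N2.N2=(alive,v0)
Op 4: N1 marks N0=suspect -> (suspect,v2)
Op 5: N2 marks N2=dead -> (dead,v1)
Op 6: gossip N1<->N2 -> N1.N0=(suspect,v2) N1.N1=(alive,v0) N1.N2=(dead,v1) | N2.N0=(suspect,v2) N2.N1=(alive,v0) N2.N2=(dead,v1)
Op 7: N0 marks N0=dead -> (dead,v1)
Op 8: gossip N2<->N1 -> N2.N0=(suspect,v2) N2.N1=(alive,v0) N2.N2=(dead,v1) | N1.N0=(suspect,v2) N1.N1=(alive,v0) N1.N2=(dead,v1)
Op 9: gossip N0<->N1 -> N0.N0=(suspect,v2) N0.N1=(alive,v0) N0.N2=(dead,v1) | N1.N0=(suspect,v2) N1.N1=(alive,v0) N1.N2=(dead,v1)
Op 10: N1 marks N0=dead -> (dead,v3)
Op 11: gossip N0<->N1 -> N0.N0=(dead,v3) N0.N1=(alive,v0) N0.N2=(dead,v1) | N1.N0=(dead,v3) N1.N1=(alive,v0) N1.N2=(dead,v1)
Op 12: gossip N0<->N2 -> N0.N0=(dead,v3) N0.N1=(alive,v0) N0.N2=(dead,v1) | N2.N0=(dead,v3) N2.N1=(alive,v0) N2.N2=(dead,v1)

Answer: dead 3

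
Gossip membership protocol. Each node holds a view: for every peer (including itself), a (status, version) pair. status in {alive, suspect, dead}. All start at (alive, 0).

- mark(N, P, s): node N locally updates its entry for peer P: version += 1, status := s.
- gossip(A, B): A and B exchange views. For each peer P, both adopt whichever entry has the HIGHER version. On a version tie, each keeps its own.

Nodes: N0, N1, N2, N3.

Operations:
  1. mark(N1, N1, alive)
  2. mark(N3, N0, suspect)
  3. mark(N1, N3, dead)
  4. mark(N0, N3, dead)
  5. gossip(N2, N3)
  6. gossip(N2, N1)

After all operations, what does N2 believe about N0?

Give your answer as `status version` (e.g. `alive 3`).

Op 1: N1 marks N1=alive -> (alive,v1)
Op 2: N3 marks N0=suspect -> (suspect,v1)
Op 3: N1 marks N3=dead -> (dead,v1)
Op 4: N0 marks N3=dead -> (dead,v1)
Op 5: gossip N2<->N3 -> N2.N0=(suspect,v1) N2.N1=(alive,v0) N2.N2=(alive,v0) N2.N3=(alive,v0) | N3.N0=(suspect,v1) N3.N1=(alive,v0) N3.N2=(alive,v0) N3.N3=(alive,v0)
Op 6: gossip N2<->N1 -> N2.N0=(suspect,v1) N2.N1=(alive,v1) N2.N2=(alive,v0) N2.N3=(dead,v1) | N1.N0=(suspect,v1) N1.N1=(alive,v1) N1.N2=(alive,v0) N1.N3=(dead,v1)

Answer: suspect 1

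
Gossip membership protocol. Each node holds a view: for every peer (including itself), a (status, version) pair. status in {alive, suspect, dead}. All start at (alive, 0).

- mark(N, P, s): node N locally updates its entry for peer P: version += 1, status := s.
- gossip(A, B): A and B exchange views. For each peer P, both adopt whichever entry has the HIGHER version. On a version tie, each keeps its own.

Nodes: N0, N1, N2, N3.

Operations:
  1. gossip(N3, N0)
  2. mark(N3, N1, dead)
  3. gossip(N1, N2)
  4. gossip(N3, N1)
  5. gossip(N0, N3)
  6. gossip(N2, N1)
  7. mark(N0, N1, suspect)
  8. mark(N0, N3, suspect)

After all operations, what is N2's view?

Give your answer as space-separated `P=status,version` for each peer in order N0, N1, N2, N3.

Op 1: gossip N3<->N0 -> N3.N0=(alive,v0) N3.N1=(alive,v0) N3.N2=(alive,v0) N3.N3=(alive,v0) | N0.N0=(alive,v0) N0.N1=(alive,v0) N0.N2=(alive,v0) N0.N3=(alive,v0)
Op 2: N3 marks N1=dead -> (dead,v1)
Op 3: gossip N1<->N2 -> N1.N0=(alive,v0) N1.N1=(alive,v0) N1.N2=(alive,v0) N1.N3=(alive,v0) | N2.N0=(alive,v0) N2.N1=(alive,v0) N2.N2=(alive,v0) N2.N3=(alive,v0)
Op 4: gossip N3<->N1 -> N3.N0=(alive,v0) N3.N1=(dead,v1) N3.N2=(alive,v0) N3.N3=(alive,v0) | N1.N0=(alive,v0) N1.N1=(dead,v1) N1.N2=(alive,v0) N1.N3=(alive,v0)
Op 5: gossip N0<->N3 -> N0.N0=(alive,v0) N0.N1=(dead,v1) N0.N2=(alive,v0) N0.N3=(alive,v0) | N3.N0=(alive,v0) N3.N1=(dead,v1) N3.N2=(alive,v0) N3.N3=(alive,v0)
Op 6: gossip N2<->N1 -> N2.N0=(alive,v0) N2.N1=(dead,v1) N2.N2=(alive,v0) N2.N3=(alive,v0) | N1.N0=(alive,v0) N1.N1=(dead,v1) N1.N2=(alive,v0) N1.N3=(alive,v0)
Op 7: N0 marks N1=suspect -> (suspect,v2)
Op 8: N0 marks N3=suspect -> (suspect,v1)

Answer: N0=alive,0 N1=dead,1 N2=alive,0 N3=alive,0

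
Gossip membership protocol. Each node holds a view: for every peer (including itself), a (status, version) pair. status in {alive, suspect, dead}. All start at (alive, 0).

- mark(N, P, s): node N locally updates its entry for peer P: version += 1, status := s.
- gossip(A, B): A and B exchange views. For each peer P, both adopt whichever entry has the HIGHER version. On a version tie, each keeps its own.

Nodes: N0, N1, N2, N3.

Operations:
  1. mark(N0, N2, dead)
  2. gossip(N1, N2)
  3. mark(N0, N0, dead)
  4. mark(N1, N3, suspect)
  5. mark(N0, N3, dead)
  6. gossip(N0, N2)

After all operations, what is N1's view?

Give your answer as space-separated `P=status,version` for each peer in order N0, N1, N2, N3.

Op 1: N0 marks N2=dead -> (dead,v1)
Op 2: gossip N1<->N2 -> N1.N0=(alive,v0) N1.N1=(alive,v0) N1.N2=(alive,v0) N1.N3=(alive,v0) | N2.N0=(alive,v0) N2.N1=(alive,v0) N2.N2=(alive,v0) N2.N3=(alive,v0)
Op 3: N0 marks N0=dead -> (dead,v1)
Op 4: N1 marks N3=suspect -> (suspect,v1)
Op 5: N0 marks N3=dead -> (dead,v1)
Op 6: gossip N0<->N2 -> N0.N0=(dead,v1) N0.N1=(alive,v0) N0.N2=(dead,v1) N0.N3=(dead,v1) | N2.N0=(dead,v1) N2.N1=(alive,v0) N2.N2=(dead,v1) N2.N3=(dead,v1)

Answer: N0=alive,0 N1=alive,0 N2=alive,0 N3=suspect,1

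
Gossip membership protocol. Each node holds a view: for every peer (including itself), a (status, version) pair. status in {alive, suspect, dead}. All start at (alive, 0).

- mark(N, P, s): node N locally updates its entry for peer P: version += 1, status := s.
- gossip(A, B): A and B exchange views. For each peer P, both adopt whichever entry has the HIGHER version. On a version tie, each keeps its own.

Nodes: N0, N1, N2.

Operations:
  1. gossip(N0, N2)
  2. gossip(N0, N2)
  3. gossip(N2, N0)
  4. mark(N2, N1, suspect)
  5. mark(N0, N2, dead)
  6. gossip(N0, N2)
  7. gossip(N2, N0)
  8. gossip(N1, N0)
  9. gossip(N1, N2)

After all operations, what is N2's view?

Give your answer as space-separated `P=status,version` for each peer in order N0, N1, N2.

Answer: N0=alive,0 N1=suspect,1 N2=dead,1

Derivation:
Op 1: gossip N0<->N2 -> N0.N0=(alive,v0) N0.N1=(alive,v0) N0.N2=(alive,v0) | N2.N0=(alive,v0) N2.N1=(alive,v0) N2.N2=(alive,v0)
Op 2: gossip N0<->N2 -> N0.N0=(alive,v0) N0.N1=(alive,v0) N0.N2=(alive,v0) | N2.N0=(alive,v0) N2.N1=(alive,v0) N2.N2=(alive,v0)
Op 3: gossip N2<->N0 -> N2.N0=(alive,v0) N2.N1=(alive,v0) N2.N2=(alive,v0) | N0.N0=(alive,v0) N0.N1=(alive,v0) N0.N2=(alive,v0)
Op 4: N2 marks N1=suspect -> (suspect,v1)
Op 5: N0 marks N2=dead -> (dead,v1)
Op 6: gossip N0<->N2 -> N0.N0=(alive,v0) N0.N1=(suspect,v1) N0.N2=(dead,v1) | N2.N0=(alive,v0) N2.N1=(suspect,v1) N2.N2=(dead,v1)
Op 7: gossip N2<->N0 -> N2.N0=(alive,v0) N2.N1=(suspect,v1) N2.N2=(dead,v1) | N0.N0=(alive,v0) N0.N1=(suspect,v1) N0.N2=(dead,v1)
Op 8: gossip N1<->N0 -> N1.N0=(alive,v0) N1.N1=(suspect,v1) N1.N2=(dead,v1) | N0.N0=(alive,v0) N0.N1=(suspect,v1) N0.N2=(dead,v1)
Op 9: gossip N1<->N2 -> N1.N0=(alive,v0) N1.N1=(suspect,v1) N1.N2=(dead,v1) | N2.N0=(alive,v0) N2.N1=(suspect,v1) N2.N2=(dead,v1)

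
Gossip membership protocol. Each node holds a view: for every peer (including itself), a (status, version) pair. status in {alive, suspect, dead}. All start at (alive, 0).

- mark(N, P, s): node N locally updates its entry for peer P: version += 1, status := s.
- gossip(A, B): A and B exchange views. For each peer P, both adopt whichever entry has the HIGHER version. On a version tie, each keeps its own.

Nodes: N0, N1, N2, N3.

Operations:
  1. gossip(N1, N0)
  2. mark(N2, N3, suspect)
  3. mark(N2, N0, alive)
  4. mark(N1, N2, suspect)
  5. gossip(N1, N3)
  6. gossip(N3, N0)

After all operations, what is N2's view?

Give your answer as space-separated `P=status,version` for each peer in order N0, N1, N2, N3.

Answer: N0=alive,1 N1=alive,0 N2=alive,0 N3=suspect,1

Derivation:
Op 1: gossip N1<->N0 -> N1.N0=(alive,v0) N1.N1=(alive,v0) N1.N2=(alive,v0) N1.N3=(alive,v0) | N0.N0=(alive,v0) N0.N1=(alive,v0) N0.N2=(alive,v0) N0.N3=(alive,v0)
Op 2: N2 marks N3=suspect -> (suspect,v1)
Op 3: N2 marks N0=alive -> (alive,v1)
Op 4: N1 marks N2=suspect -> (suspect,v1)
Op 5: gossip N1<->N3 -> N1.N0=(alive,v0) N1.N1=(alive,v0) N1.N2=(suspect,v1) N1.N3=(alive,v0) | N3.N0=(alive,v0) N3.N1=(alive,v0) N3.N2=(suspect,v1) N3.N3=(alive,v0)
Op 6: gossip N3<->N0 -> N3.N0=(alive,v0) N3.N1=(alive,v0) N3.N2=(suspect,v1) N3.N3=(alive,v0) | N0.N0=(alive,v0) N0.N1=(alive,v0) N0.N2=(suspect,v1) N0.N3=(alive,v0)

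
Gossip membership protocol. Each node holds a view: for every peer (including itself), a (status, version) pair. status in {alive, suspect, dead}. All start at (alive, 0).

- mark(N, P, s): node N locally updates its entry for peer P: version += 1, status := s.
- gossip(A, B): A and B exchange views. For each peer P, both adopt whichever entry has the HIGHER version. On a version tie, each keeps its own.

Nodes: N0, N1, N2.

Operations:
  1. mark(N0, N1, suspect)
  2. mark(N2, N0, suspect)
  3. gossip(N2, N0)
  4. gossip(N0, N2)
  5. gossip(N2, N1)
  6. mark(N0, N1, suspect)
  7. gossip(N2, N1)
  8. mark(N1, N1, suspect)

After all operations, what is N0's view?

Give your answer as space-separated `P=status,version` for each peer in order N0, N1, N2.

Answer: N0=suspect,1 N1=suspect,2 N2=alive,0

Derivation:
Op 1: N0 marks N1=suspect -> (suspect,v1)
Op 2: N2 marks N0=suspect -> (suspect,v1)
Op 3: gossip N2<->N0 -> N2.N0=(suspect,v1) N2.N1=(suspect,v1) N2.N2=(alive,v0) | N0.N0=(suspect,v1) N0.N1=(suspect,v1) N0.N2=(alive,v0)
Op 4: gossip N0<->N2 -> N0.N0=(suspect,v1) N0.N1=(suspect,v1) N0.N2=(alive,v0) | N2.N0=(suspect,v1) N2.N1=(suspect,v1) N2.N2=(alive,v0)
Op 5: gossip N2<->N1 -> N2.N0=(suspect,v1) N2.N1=(suspect,v1) N2.N2=(alive,v0) | N1.N0=(suspect,v1) N1.N1=(suspect,v1) N1.N2=(alive,v0)
Op 6: N0 marks N1=suspect -> (suspect,v2)
Op 7: gossip N2<->N1 -> N2.N0=(suspect,v1) N2.N1=(suspect,v1) N2.N2=(alive,v0) | N1.N0=(suspect,v1) N1.N1=(suspect,v1) N1.N2=(alive,v0)
Op 8: N1 marks N1=suspect -> (suspect,v2)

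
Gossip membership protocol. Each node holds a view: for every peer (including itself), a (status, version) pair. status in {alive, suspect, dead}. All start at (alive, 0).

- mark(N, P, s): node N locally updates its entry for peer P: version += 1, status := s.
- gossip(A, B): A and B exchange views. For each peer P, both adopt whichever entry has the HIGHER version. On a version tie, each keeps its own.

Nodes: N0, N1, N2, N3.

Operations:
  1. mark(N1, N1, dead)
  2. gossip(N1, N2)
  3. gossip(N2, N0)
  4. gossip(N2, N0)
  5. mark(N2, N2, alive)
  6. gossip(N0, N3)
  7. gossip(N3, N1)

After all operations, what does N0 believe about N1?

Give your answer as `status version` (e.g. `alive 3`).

Answer: dead 1

Derivation:
Op 1: N1 marks N1=dead -> (dead,v1)
Op 2: gossip N1<->N2 -> N1.N0=(alive,v0) N1.N1=(dead,v1) N1.N2=(alive,v0) N1.N3=(alive,v0) | N2.N0=(alive,v0) N2.N1=(dead,v1) N2.N2=(alive,v0) N2.N3=(alive,v0)
Op 3: gossip N2<->N0 -> N2.N0=(alive,v0) N2.N1=(dead,v1) N2.N2=(alive,v0) N2.N3=(alive,v0) | N0.N0=(alive,v0) N0.N1=(dead,v1) N0.N2=(alive,v0) N0.N3=(alive,v0)
Op 4: gossip N2<->N0 -> N2.N0=(alive,v0) N2.N1=(dead,v1) N2.N2=(alive,v0) N2.N3=(alive,v0) | N0.N0=(alive,v0) N0.N1=(dead,v1) N0.N2=(alive,v0) N0.N3=(alive,v0)
Op 5: N2 marks N2=alive -> (alive,v1)
Op 6: gossip N0<->N3 -> N0.N0=(alive,v0) N0.N1=(dead,v1) N0.N2=(alive,v0) N0.N3=(alive,v0) | N3.N0=(alive,v0) N3.N1=(dead,v1) N3.N2=(alive,v0) N3.N3=(alive,v0)
Op 7: gossip N3<->N1 -> N3.N0=(alive,v0) N3.N1=(dead,v1) N3.N2=(alive,v0) N3.N3=(alive,v0) | N1.N0=(alive,v0) N1.N1=(dead,v1) N1.N2=(alive,v0) N1.N3=(alive,v0)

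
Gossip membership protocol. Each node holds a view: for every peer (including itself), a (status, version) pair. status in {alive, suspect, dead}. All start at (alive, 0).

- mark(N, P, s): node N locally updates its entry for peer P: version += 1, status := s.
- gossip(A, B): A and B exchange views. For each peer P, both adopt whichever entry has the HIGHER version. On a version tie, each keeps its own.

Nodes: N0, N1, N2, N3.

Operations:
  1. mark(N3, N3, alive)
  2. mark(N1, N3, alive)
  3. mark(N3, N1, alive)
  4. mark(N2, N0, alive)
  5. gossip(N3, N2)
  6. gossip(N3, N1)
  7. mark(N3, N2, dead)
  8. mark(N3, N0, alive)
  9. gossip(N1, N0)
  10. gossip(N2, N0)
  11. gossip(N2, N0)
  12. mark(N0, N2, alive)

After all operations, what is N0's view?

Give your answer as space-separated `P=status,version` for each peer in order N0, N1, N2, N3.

Op 1: N3 marks N3=alive -> (alive,v1)
Op 2: N1 marks N3=alive -> (alive,v1)
Op 3: N3 marks N1=alive -> (alive,v1)
Op 4: N2 marks N0=alive -> (alive,v1)
Op 5: gossip N3<->N2 -> N3.N0=(alive,v1) N3.N1=(alive,v1) N3.N2=(alive,v0) N3.N3=(alive,v1) | N2.N0=(alive,v1) N2.N1=(alive,v1) N2.N2=(alive,v0) N2.N3=(alive,v1)
Op 6: gossip N3<->N1 -> N3.N0=(alive,v1) N3.N1=(alive,v1) N3.N2=(alive,v0) N3.N3=(alive,v1) | N1.N0=(alive,v1) N1.N1=(alive,v1) N1.N2=(alive,v0) N1.N3=(alive,v1)
Op 7: N3 marks N2=dead -> (dead,v1)
Op 8: N3 marks N0=alive -> (alive,v2)
Op 9: gossip N1<->N0 -> N1.N0=(alive,v1) N1.N1=(alive,v1) N1.N2=(alive,v0) N1.N3=(alive,v1) | N0.N0=(alive,v1) N0.N1=(alive,v1) N0.N2=(alive,v0) N0.N3=(alive,v1)
Op 10: gossip N2<->N0 -> N2.N0=(alive,v1) N2.N1=(alive,v1) N2.N2=(alive,v0) N2.N3=(alive,v1) | N0.N0=(alive,v1) N0.N1=(alive,v1) N0.N2=(alive,v0) N0.N3=(alive,v1)
Op 11: gossip N2<->N0 -> N2.N0=(alive,v1) N2.N1=(alive,v1) N2.N2=(alive,v0) N2.N3=(alive,v1) | N0.N0=(alive,v1) N0.N1=(alive,v1) N0.N2=(alive,v0) N0.N3=(alive,v1)
Op 12: N0 marks N2=alive -> (alive,v1)

Answer: N0=alive,1 N1=alive,1 N2=alive,1 N3=alive,1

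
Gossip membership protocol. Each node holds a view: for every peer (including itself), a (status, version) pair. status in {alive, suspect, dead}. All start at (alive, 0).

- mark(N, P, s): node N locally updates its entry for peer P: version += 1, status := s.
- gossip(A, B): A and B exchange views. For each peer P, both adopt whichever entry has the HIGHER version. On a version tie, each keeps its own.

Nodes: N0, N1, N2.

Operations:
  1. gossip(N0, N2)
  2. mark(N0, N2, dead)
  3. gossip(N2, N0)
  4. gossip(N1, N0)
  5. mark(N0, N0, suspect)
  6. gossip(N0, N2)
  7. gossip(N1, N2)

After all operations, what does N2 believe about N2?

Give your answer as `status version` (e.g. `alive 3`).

Op 1: gossip N0<->N2 -> N0.N0=(alive,v0) N0.N1=(alive,v0) N0.N2=(alive,v0) | N2.N0=(alive,v0) N2.N1=(alive,v0) N2.N2=(alive,v0)
Op 2: N0 marks N2=dead -> (dead,v1)
Op 3: gossip N2<->N0 -> N2.N0=(alive,v0) N2.N1=(alive,v0) N2.N2=(dead,v1) | N0.N0=(alive,v0) N0.N1=(alive,v0) N0.N2=(dead,v1)
Op 4: gossip N1<->N0 -> N1.N0=(alive,v0) N1.N1=(alive,v0) N1.N2=(dead,v1) | N0.N0=(alive,v0) N0.N1=(alive,v0) N0.N2=(dead,v1)
Op 5: N0 marks N0=suspect -> (suspect,v1)
Op 6: gossip N0<->N2 -> N0.N0=(suspect,v1) N0.N1=(alive,v0) N0.N2=(dead,v1) | N2.N0=(suspect,v1) N2.N1=(alive,v0) N2.N2=(dead,v1)
Op 7: gossip N1<->N2 -> N1.N0=(suspect,v1) N1.N1=(alive,v0) N1.N2=(dead,v1) | N2.N0=(suspect,v1) N2.N1=(alive,v0) N2.N2=(dead,v1)

Answer: dead 1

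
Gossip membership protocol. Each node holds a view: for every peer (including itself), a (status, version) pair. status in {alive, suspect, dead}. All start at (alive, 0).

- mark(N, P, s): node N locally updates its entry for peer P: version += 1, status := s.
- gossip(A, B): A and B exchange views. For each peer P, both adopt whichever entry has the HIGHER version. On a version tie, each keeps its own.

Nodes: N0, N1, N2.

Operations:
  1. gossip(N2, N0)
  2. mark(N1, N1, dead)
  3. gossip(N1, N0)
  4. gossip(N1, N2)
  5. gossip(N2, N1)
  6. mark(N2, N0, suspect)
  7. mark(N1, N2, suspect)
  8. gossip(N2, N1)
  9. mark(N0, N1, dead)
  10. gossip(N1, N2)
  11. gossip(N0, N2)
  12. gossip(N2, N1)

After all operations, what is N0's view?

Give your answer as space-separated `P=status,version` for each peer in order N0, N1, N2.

Answer: N0=suspect,1 N1=dead,2 N2=suspect,1

Derivation:
Op 1: gossip N2<->N0 -> N2.N0=(alive,v0) N2.N1=(alive,v0) N2.N2=(alive,v0) | N0.N0=(alive,v0) N0.N1=(alive,v0) N0.N2=(alive,v0)
Op 2: N1 marks N1=dead -> (dead,v1)
Op 3: gossip N1<->N0 -> N1.N0=(alive,v0) N1.N1=(dead,v1) N1.N2=(alive,v0) | N0.N0=(alive,v0) N0.N1=(dead,v1) N0.N2=(alive,v0)
Op 4: gossip N1<->N2 -> N1.N0=(alive,v0) N1.N1=(dead,v1) N1.N2=(alive,v0) | N2.N0=(alive,v0) N2.N1=(dead,v1) N2.N2=(alive,v0)
Op 5: gossip N2<->N1 -> N2.N0=(alive,v0) N2.N1=(dead,v1) N2.N2=(alive,v0) | N1.N0=(alive,v0) N1.N1=(dead,v1) N1.N2=(alive,v0)
Op 6: N2 marks N0=suspect -> (suspect,v1)
Op 7: N1 marks N2=suspect -> (suspect,v1)
Op 8: gossip N2<->N1 -> N2.N0=(suspect,v1) N2.N1=(dead,v1) N2.N2=(suspect,v1) | N1.N0=(suspect,v1) N1.N1=(dead,v1) N1.N2=(suspect,v1)
Op 9: N0 marks N1=dead -> (dead,v2)
Op 10: gossip N1<->N2 -> N1.N0=(suspect,v1) N1.N1=(dead,v1) N1.N2=(suspect,v1) | N2.N0=(suspect,v1) N2.N1=(dead,v1) N2.N2=(suspect,v1)
Op 11: gossip N0<->N2 -> N0.N0=(suspect,v1) N0.N1=(dead,v2) N0.N2=(suspect,v1) | N2.N0=(suspect,v1) N2.N1=(dead,v2) N2.N2=(suspect,v1)
Op 12: gossip N2<->N1 -> N2.N0=(suspect,v1) N2.N1=(dead,v2) N2.N2=(suspect,v1) | N1.N0=(suspect,v1) N1.N1=(dead,v2) N1.N2=(suspect,v1)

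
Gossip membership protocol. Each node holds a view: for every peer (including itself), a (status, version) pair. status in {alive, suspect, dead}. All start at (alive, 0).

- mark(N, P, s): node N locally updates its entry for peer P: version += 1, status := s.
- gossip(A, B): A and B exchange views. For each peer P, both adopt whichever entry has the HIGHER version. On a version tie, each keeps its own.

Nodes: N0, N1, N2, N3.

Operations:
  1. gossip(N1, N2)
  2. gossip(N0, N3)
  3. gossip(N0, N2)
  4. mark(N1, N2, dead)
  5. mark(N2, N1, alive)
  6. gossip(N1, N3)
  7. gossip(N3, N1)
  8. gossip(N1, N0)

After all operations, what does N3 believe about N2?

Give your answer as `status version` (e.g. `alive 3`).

Answer: dead 1

Derivation:
Op 1: gossip N1<->N2 -> N1.N0=(alive,v0) N1.N1=(alive,v0) N1.N2=(alive,v0) N1.N3=(alive,v0) | N2.N0=(alive,v0) N2.N1=(alive,v0) N2.N2=(alive,v0) N2.N3=(alive,v0)
Op 2: gossip N0<->N3 -> N0.N0=(alive,v0) N0.N1=(alive,v0) N0.N2=(alive,v0) N0.N3=(alive,v0) | N3.N0=(alive,v0) N3.N1=(alive,v0) N3.N2=(alive,v0) N3.N3=(alive,v0)
Op 3: gossip N0<->N2 -> N0.N0=(alive,v0) N0.N1=(alive,v0) N0.N2=(alive,v0) N0.N3=(alive,v0) | N2.N0=(alive,v0) N2.N1=(alive,v0) N2.N2=(alive,v0) N2.N3=(alive,v0)
Op 4: N1 marks N2=dead -> (dead,v1)
Op 5: N2 marks N1=alive -> (alive,v1)
Op 6: gossip N1<->N3 -> N1.N0=(alive,v0) N1.N1=(alive,v0) N1.N2=(dead,v1) N1.N3=(alive,v0) | N3.N0=(alive,v0) N3.N1=(alive,v0) N3.N2=(dead,v1) N3.N3=(alive,v0)
Op 7: gossip N3<->N1 -> N3.N0=(alive,v0) N3.N1=(alive,v0) N3.N2=(dead,v1) N3.N3=(alive,v0) | N1.N0=(alive,v0) N1.N1=(alive,v0) N1.N2=(dead,v1) N1.N3=(alive,v0)
Op 8: gossip N1<->N0 -> N1.N0=(alive,v0) N1.N1=(alive,v0) N1.N2=(dead,v1) N1.N3=(alive,v0) | N0.N0=(alive,v0) N0.N1=(alive,v0) N0.N2=(dead,v1) N0.N3=(alive,v0)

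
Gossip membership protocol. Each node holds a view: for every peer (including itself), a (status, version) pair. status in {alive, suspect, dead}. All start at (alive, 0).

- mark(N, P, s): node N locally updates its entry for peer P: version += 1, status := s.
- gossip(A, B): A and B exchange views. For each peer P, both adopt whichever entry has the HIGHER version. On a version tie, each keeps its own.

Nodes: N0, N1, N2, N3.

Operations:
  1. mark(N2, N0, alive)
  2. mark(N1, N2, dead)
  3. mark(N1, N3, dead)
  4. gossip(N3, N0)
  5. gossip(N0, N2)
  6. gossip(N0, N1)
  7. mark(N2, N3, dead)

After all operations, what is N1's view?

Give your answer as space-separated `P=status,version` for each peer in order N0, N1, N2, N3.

Answer: N0=alive,1 N1=alive,0 N2=dead,1 N3=dead,1

Derivation:
Op 1: N2 marks N0=alive -> (alive,v1)
Op 2: N1 marks N2=dead -> (dead,v1)
Op 3: N1 marks N3=dead -> (dead,v1)
Op 4: gossip N3<->N0 -> N3.N0=(alive,v0) N3.N1=(alive,v0) N3.N2=(alive,v0) N3.N3=(alive,v0) | N0.N0=(alive,v0) N0.N1=(alive,v0) N0.N2=(alive,v0) N0.N3=(alive,v0)
Op 5: gossip N0<->N2 -> N0.N0=(alive,v1) N0.N1=(alive,v0) N0.N2=(alive,v0) N0.N3=(alive,v0) | N2.N0=(alive,v1) N2.N1=(alive,v0) N2.N2=(alive,v0) N2.N3=(alive,v0)
Op 6: gossip N0<->N1 -> N0.N0=(alive,v1) N0.N1=(alive,v0) N0.N2=(dead,v1) N0.N3=(dead,v1) | N1.N0=(alive,v1) N1.N1=(alive,v0) N1.N2=(dead,v1) N1.N3=(dead,v1)
Op 7: N2 marks N3=dead -> (dead,v1)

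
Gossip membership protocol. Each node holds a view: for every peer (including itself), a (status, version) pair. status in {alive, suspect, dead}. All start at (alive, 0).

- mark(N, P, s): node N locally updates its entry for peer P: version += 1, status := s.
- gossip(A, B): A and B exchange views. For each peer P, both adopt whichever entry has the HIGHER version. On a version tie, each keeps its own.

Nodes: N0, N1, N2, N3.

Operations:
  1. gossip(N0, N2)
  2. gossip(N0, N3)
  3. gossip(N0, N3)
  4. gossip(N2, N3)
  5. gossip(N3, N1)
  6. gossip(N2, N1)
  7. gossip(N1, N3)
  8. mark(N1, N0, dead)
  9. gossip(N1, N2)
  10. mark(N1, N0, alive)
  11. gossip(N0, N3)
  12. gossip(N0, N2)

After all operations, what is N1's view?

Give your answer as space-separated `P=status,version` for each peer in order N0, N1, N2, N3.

Answer: N0=alive,2 N1=alive,0 N2=alive,0 N3=alive,0

Derivation:
Op 1: gossip N0<->N2 -> N0.N0=(alive,v0) N0.N1=(alive,v0) N0.N2=(alive,v0) N0.N3=(alive,v0) | N2.N0=(alive,v0) N2.N1=(alive,v0) N2.N2=(alive,v0) N2.N3=(alive,v0)
Op 2: gossip N0<->N3 -> N0.N0=(alive,v0) N0.N1=(alive,v0) N0.N2=(alive,v0) N0.N3=(alive,v0) | N3.N0=(alive,v0) N3.N1=(alive,v0) N3.N2=(alive,v0) N3.N3=(alive,v0)
Op 3: gossip N0<->N3 -> N0.N0=(alive,v0) N0.N1=(alive,v0) N0.N2=(alive,v0) N0.N3=(alive,v0) | N3.N0=(alive,v0) N3.N1=(alive,v0) N3.N2=(alive,v0) N3.N3=(alive,v0)
Op 4: gossip N2<->N3 -> N2.N0=(alive,v0) N2.N1=(alive,v0) N2.N2=(alive,v0) N2.N3=(alive,v0) | N3.N0=(alive,v0) N3.N1=(alive,v0) N3.N2=(alive,v0) N3.N3=(alive,v0)
Op 5: gossip N3<->N1 -> N3.N0=(alive,v0) N3.N1=(alive,v0) N3.N2=(alive,v0) N3.N3=(alive,v0) | N1.N0=(alive,v0) N1.N1=(alive,v0) N1.N2=(alive,v0) N1.N3=(alive,v0)
Op 6: gossip N2<->N1 -> N2.N0=(alive,v0) N2.N1=(alive,v0) N2.N2=(alive,v0) N2.N3=(alive,v0) | N1.N0=(alive,v0) N1.N1=(alive,v0) N1.N2=(alive,v0) N1.N3=(alive,v0)
Op 7: gossip N1<->N3 -> N1.N0=(alive,v0) N1.N1=(alive,v0) N1.N2=(alive,v0) N1.N3=(alive,v0) | N3.N0=(alive,v0) N3.N1=(alive,v0) N3.N2=(alive,v0) N3.N3=(alive,v0)
Op 8: N1 marks N0=dead -> (dead,v1)
Op 9: gossip N1<->N2 -> N1.N0=(dead,v1) N1.N1=(alive,v0) N1.N2=(alive,v0) N1.N3=(alive,v0) | N2.N0=(dead,v1) N2.N1=(alive,v0) N2.N2=(alive,v0) N2.N3=(alive,v0)
Op 10: N1 marks N0=alive -> (alive,v2)
Op 11: gossip N0<->N3 -> N0.N0=(alive,v0) N0.N1=(alive,v0) N0.N2=(alive,v0) N0.N3=(alive,v0) | N3.N0=(alive,v0) N3.N1=(alive,v0) N3.N2=(alive,v0) N3.N3=(alive,v0)
Op 12: gossip N0<->N2 -> N0.N0=(dead,v1) N0.N1=(alive,v0) N0.N2=(alive,v0) N0.N3=(alive,v0) | N2.N0=(dead,v1) N2.N1=(alive,v0) N2.N2=(alive,v0) N2.N3=(alive,v0)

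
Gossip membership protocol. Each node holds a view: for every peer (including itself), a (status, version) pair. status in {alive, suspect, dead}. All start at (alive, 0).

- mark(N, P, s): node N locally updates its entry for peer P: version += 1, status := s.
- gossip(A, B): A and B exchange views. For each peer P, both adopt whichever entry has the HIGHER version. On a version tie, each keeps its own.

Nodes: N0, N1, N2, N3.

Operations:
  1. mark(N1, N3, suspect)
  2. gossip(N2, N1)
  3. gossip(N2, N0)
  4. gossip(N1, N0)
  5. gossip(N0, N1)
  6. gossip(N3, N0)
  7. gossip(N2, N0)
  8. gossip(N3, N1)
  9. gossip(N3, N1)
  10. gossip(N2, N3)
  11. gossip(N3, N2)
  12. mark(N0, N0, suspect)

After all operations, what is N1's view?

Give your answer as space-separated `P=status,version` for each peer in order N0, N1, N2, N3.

Op 1: N1 marks N3=suspect -> (suspect,v1)
Op 2: gossip N2<->N1 -> N2.N0=(alive,v0) N2.N1=(alive,v0) N2.N2=(alive,v0) N2.N3=(suspect,v1) | N1.N0=(alive,v0) N1.N1=(alive,v0) N1.N2=(alive,v0) N1.N3=(suspect,v1)
Op 3: gossip N2<->N0 -> N2.N0=(alive,v0) N2.N1=(alive,v0) N2.N2=(alive,v0) N2.N3=(suspect,v1) | N0.N0=(alive,v0) N0.N1=(alive,v0) N0.N2=(alive,v0) N0.N3=(suspect,v1)
Op 4: gossip N1<->N0 -> N1.N0=(alive,v0) N1.N1=(alive,v0) N1.N2=(alive,v0) N1.N3=(suspect,v1) | N0.N0=(alive,v0) N0.N1=(alive,v0) N0.N2=(alive,v0) N0.N3=(suspect,v1)
Op 5: gossip N0<->N1 -> N0.N0=(alive,v0) N0.N1=(alive,v0) N0.N2=(alive,v0) N0.N3=(suspect,v1) | N1.N0=(alive,v0) N1.N1=(alive,v0) N1.N2=(alive,v0) N1.N3=(suspect,v1)
Op 6: gossip N3<->N0 -> N3.N0=(alive,v0) N3.N1=(alive,v0) N3.N2=(alive,v0) N3.N3=(suspect,v1) | N0.N0=(alive,v0) N0.N1=(alive,v0) N0.N2=(alive,v0) N0.N3=(suspect,v1)
Op 7: gossip N2<->N0 -> N2.N0=(alive,v0) N2.N1=(alive,v0) N2.N2=(alive,v0) N2.N3=(suspect,v1) | N0.N0=(alive,v0) N0.N1=(alive,v0) N0.N2=(alive,v0) N0.N3=(suspect,v1)
Op 8: gossip N3<->N1 -> N3.N0=(alive,v0) N3.N1=(alive,v0) N3.N2=(alive,v0) N3.N3=(suspect,v1) | N1.N0=(alive,v0) N1.N1=(alive,v0) N1.N2=(alive,v0) N1.N3=(suspect,v1)
Op 9: gossip N3<->N1 -> N3.N0=(alive,v0) N3.N1=(alive,v0) N3.N2=(alive,v0) N3.N3=(suspect,v1) | N1.N0=(alive,v0) N1.N1=(alive,v0) N1.N2=(alive,v0) N1.N3=(suspect,v1)
Op 10: gossip N2<->N3 -> N2.N0=(alive,v0) N2.N1=(alive,v0) N2.N2=(alive,v0) N2.N3=(suspect,v1) | N3.N0=(alive,v0) N3.N1=(alive,v0) N3.N2=(alive,v0) N3.N3=(suspect,v1)
Op 11: gossip N3<->N2 -> N3.N0=(alive,v0) N3.N1=(alive,v0) N3.N2=(alive,v0) N3.N3=(suspect,v1) | N2.N0=(alive,v0) N2.N1=(alive,v0) N2.N2=(alive,v0) N2.N3=(suspect,v1)
Op 12: N0 marks N0=suspect -> (suspect,v1)

Answer: N0=alive,0 N1=alive,0 N2=alive,0 N3=suspect,1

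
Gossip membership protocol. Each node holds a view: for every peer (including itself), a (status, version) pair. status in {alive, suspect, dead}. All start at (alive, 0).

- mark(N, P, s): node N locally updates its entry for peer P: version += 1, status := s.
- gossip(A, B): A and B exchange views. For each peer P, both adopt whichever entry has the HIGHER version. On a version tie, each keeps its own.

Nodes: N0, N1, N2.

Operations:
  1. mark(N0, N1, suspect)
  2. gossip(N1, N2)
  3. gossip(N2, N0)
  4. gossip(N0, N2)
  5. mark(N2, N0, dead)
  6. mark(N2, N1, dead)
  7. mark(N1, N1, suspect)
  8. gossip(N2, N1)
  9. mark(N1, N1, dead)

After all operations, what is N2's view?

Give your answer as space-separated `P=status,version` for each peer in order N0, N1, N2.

Answer: N0=dead,1 N1=dead,2 N2=alive,0

Derivation:
Op 1: N0 marks N1=suspect -> (suspect,v1)
Op 2: gossip N1<->N2 -> N1.N0=(alive,v0) N1.N1=(alive,v0) N1.N2=(alive,v0) | N2.N0=(alive,v0) N2.N1=(alive,v0) N2.N2=(alive,v0)
Op 3: gossip N2<->N0 -> N2.N0=(alive,v0) N2.N1=(suspect,v1) N2.N2=(alive,v0) | N0.N0=(alive,v0) N0.N1=(suspect,v1) N0.N2=(alive,v0)
Op 4: gossip N0<->N2 -> N0.N0=(alive,v0) N0.N1=(suspect,v1) N0.N2=(alive,v0) | N2.N0=(alive,v0) N2.N1=(suspect,v1) N2.N2=(alive,v0)
Op 5: N2 marks N0=dead -> (dead,v1)
Op 6: N2 marks N1=dead -> (dead,v2)
Op 7: N1 marks N1=suspect -> (suspect,v1)
Op 8: gossip N2<->N1 -> N2.N0=(dead,v1) N2.N1=(dead,v2) N2.N2=(alive,v0) | N1.N0=(dead,v1) N1.N1=(dead,v2) N1.N2=(alive,v0)
Op 9: N1 marks N1=dead -> (dead,v3)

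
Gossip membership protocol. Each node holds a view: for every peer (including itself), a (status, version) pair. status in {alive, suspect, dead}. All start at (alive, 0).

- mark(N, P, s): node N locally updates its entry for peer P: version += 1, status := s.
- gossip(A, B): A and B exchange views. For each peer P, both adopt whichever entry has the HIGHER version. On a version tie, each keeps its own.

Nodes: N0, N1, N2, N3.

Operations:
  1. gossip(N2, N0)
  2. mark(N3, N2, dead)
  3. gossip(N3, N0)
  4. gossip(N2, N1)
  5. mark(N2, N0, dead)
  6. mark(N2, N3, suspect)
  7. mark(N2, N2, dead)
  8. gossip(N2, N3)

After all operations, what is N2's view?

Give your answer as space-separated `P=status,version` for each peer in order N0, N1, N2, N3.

Answer: N0=dead,1 N1=alive,0 N2=dead,1 N3=suspect,1

Derivation:
Op 1: gossip N2<->N0 -> N2.N0=(alive,v0) N2.N1=(alive,v0) N2.N2=(alive,v0) N2.N3=(alive,v0) | N0.N0=(alive,v0) N0.N1=(alive,v0) N0.N2=(alive,v0) N0.N3=(alive,v0)
Op 2: N3 marks N2=dead -> (dead,v1)
Op 3: gossip N3<->N0 -> N3.N0=(alive,v0) N3.N1=(alive,v0) N3.N2=(dead,v1) N3.N3=(alive,v0) | N0.N0=(alive,v0) N0.N1=(alive,v0) N0.N2=(dead,v1) N0.N3=(alive,v0)
Op 4: gossip N2<->N1 -> N2.N0=(alive,v0) N2.N1=(alive,v0) N2.N2=(alive,v0) N2.N3=(alive,v0) | N1.N0=(alive,v0) N1.N1=(alive,v0) N1.N2=(alive,v0) N1.N3=(alive,v0)
Op 5: N2 marks N0=dead -> (dead,v1)
Op 6: N2 marks N3=suspect -> (suspect,v1)
Op 7: N2 marks N2=dead -> (dead,v1)
Op 8: gossip N2<->N3 -> N2.N0=(dead,v1) N2.N1=(alive,v0) N2.N2=(dead,v1) N2.N3=(suspect,v1) | N3.N0=(dead,v1) N3.N1=(alive,v0) N3.N2=(dead,v1) N3.N3=(suspect,v1)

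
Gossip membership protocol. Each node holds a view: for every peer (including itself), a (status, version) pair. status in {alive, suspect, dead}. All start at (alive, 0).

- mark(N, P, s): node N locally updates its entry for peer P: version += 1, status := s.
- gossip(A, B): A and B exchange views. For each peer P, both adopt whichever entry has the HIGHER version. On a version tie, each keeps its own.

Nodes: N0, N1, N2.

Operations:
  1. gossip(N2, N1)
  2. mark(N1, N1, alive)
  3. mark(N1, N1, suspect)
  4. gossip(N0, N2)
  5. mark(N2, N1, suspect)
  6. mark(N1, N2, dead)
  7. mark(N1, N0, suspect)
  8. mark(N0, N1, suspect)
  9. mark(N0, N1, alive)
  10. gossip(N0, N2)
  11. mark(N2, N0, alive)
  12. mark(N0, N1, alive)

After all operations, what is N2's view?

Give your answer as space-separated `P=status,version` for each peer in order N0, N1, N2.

Op 1: gossip N2<->N1 -> N2.N0=(alive,v0) N2.N1=(alive,v0) N2.N2=(alive,v0) | N1.N0=(alive,v0) N1.N1=(alive,v0) N1.N2=(alive,v0)
Op 2: N1 marks N1=alive -> (alive,v1)
Op 3: N1 marks N1=suspect -> (suspect,v2)
Op 4: gossip N0<->N2 -> N0.N0=(alive,v0) N0.N1=(alive,v0) N0.N2=(alive,v0) | N2.N0=(alive,v0) N2.N1=(alive,v0) N2.N2=(alive,v0)
Op 5: N2 marks N1=suspect -> (suspect,v1)
Op 6: N1 marks N2=dead -> (dead,v1)
Op 7: N1 marks N0=suspect -> (suspect,v1)
Op 8: N0 marks N1=suspect -> (suspect,v1)
Op 9: N0 marks N1=alive -> (alive,v2)
Op 10: gossip N0<->N2 -> N0.N0=(alive,v0) N0.N1=(alive,v2) N0.N2=(alive,v0) | N2.N0=(alive,v0) N2.N1=(alive,v2) N2.N2=(alive,v0)
Op 11: N2 marks N0=alive -> (alive,v1)
Op 12: N0 marks N1=alive -> (alive,v3)

Answer: N0=alive,1 N1=alive,2 N2=alive,0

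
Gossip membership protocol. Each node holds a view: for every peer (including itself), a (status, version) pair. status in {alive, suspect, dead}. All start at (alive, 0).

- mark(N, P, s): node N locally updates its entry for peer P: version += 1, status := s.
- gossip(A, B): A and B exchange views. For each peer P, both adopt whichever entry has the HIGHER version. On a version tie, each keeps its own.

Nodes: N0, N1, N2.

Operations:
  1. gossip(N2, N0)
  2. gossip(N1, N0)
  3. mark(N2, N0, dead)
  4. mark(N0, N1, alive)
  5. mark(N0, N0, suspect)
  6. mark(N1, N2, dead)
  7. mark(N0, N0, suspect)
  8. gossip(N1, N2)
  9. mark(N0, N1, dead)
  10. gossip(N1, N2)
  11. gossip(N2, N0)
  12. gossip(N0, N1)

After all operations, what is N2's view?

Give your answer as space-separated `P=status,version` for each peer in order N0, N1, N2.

Op 1: gossip N2<->N0 -> N2.N0=(alive,v0) N2.N1=(alive,v0) N2.N2=(alive,v0) | N0.N0=(alive,v0) N0.N1=(alive,v0) N0.N2=(alive,v0)
Op 2: gossip N1<->N0 -> N1.N0=(alive,v0) N1.N1=(alive,v0) N1.N2=(alive,v0) | N0.N0=(alive,v0) N0.N1=(alive,v0) N0.N2=(alive,v0)
Op 3: N2 marks N0=dead -> (dead,v1)
Op 4: N0 marks N1=alive -> (alive,v1)
Op 5: N0 marks N0=suspect -> (suspect,v1)
Op 6: N1 marks N2=dead -> (dead,v1)
Op 7: N0 marks N0=suspect -> (suspect,v2)
Op 8: gossip N1<->N2 -> N1.N0=(dead,v1) N1.N1=(alive,v0) N1.N2=(dead,v1) | N2.N0=(dead,v1) N2.N1=(alive,v0) N2.N2=(dead,v1)
Op 9: N0 marks N1=dead -> (dead,v2)
Op 10: gossip N1<->N2 -> N1.N0=(dead,v1) N1.N1=(alive,v0) N1.N2=(dead,v1) | N2.N0=(dead,v1) N2.N1=(alive,v0) N2.N2=(dead,v1)
Op 11: gossip N2<->N0 -> N2.N0=(suspect,v2) N2.N1=(dead,v2) N2.N2=(dead,v1) | N0.N0=(suspect,v2) N0.N1=(dead,v2) N0.N2=(dead,v1)
Op 12: gossip N0<->N1 -> N0.N0=(suspect,v2) N0.N1=(dead,v2) N0.N2=(dead,v1) | N1.N0=(suspect,v2) N1.N1=(dead,v2) N1.N2=(dead,v1)

Answer: N0=suspect,2 N1=dead,2 N2=dead,1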